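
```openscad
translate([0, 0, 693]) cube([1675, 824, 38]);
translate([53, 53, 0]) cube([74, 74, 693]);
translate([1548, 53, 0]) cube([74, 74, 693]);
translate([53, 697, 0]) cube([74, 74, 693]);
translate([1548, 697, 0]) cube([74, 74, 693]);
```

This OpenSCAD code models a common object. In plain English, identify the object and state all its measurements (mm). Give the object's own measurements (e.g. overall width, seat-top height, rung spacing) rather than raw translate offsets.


A table: top 1675 mm (x) × 824 mm (y), 38 mm thick, upper face at z = 731 mm, on four 74×74 mm square legs, each inset 53 mm from the nearest pair of top edges from z = 0 to the bottom of the top.


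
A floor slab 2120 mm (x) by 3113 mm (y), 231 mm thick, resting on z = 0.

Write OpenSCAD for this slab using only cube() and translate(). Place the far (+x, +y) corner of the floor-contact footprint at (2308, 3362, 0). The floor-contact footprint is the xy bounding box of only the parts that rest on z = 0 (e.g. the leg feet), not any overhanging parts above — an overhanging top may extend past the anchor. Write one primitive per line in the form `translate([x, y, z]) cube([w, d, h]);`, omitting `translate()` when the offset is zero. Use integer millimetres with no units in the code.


translate([188, 249, 0]) cube([2120, 3113, 231]);


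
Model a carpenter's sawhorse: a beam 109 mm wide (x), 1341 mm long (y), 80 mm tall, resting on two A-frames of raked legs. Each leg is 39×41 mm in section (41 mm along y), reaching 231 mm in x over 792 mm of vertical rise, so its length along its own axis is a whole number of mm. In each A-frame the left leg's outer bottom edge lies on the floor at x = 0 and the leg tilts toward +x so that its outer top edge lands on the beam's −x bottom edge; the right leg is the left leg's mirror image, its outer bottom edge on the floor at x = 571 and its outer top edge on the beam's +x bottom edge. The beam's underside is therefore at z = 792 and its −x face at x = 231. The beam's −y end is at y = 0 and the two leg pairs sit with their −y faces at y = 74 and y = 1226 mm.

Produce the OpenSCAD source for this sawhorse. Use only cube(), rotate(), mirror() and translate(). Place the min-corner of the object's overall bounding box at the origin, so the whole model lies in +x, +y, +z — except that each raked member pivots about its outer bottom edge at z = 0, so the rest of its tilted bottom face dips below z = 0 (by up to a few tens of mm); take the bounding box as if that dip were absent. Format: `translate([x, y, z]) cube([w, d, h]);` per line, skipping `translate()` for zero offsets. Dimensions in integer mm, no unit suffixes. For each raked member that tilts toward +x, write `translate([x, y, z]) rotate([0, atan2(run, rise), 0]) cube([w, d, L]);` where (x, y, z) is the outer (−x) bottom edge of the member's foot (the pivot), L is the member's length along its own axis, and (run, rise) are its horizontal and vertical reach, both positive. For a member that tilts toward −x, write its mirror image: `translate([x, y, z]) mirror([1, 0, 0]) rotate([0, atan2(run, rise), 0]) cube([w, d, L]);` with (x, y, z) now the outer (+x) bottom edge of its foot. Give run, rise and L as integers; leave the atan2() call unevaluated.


// leg length = √(231² + 792²) = 825
// right-leg outer foot x = 2·231 + 109 = 571
// beam min-corner = (231, 0, 792)
translate([231, 0, 792]) cube([109, 1341, 80]);
translate([0, 74, 0]) rotate([0, atan2(231, 792), 0]) cube([39, 41, 825]);
translate([571, 74, 0]) mirror([1, 0, 0]) rotate([0, atan2(231, 792), 0]) cube([39, 41, 825]);
translate([0, 1226, 0]) rotate([0, atan2(231, 792), 0]) cube([39, 41, 825]);
translate([571, 1226, 0]) mirror([1, 0, 0]) rotate([0, atan2(231, 792), 0]) cube([39, 41, 825]);


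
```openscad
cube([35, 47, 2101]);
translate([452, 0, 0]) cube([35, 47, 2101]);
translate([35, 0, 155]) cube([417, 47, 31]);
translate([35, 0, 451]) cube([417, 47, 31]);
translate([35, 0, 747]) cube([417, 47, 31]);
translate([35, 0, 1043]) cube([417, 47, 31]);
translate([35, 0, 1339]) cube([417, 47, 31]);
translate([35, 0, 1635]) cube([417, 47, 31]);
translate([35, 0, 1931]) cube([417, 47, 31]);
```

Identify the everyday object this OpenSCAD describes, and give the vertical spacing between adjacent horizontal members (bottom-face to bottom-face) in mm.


A ladder. The rung spacing is 296 mm.

Two tall 35×47 posts with 7 short bars between them — a ladder. Adjacent rungs sit at z = 155 and z = 451, so the spacing is 451 − 155 = 296 mm.


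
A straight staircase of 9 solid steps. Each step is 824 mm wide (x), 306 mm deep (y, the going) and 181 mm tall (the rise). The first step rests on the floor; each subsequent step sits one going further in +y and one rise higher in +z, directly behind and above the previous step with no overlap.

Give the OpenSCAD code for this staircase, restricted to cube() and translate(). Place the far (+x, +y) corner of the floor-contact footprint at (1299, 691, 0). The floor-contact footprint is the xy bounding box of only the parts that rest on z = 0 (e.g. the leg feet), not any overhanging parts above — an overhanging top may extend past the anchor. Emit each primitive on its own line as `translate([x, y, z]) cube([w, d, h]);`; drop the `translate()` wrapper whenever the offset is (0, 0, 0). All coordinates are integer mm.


translate([475, 385, 0]) cube([824, 306, 181]);
translate([475, 691, 181]) cube([824, 306, 181]);
translate([475, 997, 362]) cube([824, 306, 181]);
translate([475, 1303, 543]) cube([824, 306, 181]);
translate([475, 1609, 724]) cube([824, 306, 181]);
translate([475, 1915, 905]) cube([824, 306, 181]);
translate([475, 2221, 1086]) cube([824, 306, 181]);
translate([475, 2527, 1267]) cube([824, 306, 181]);
translate([475, 2833, 1448]) cube([824, 306, 181]);


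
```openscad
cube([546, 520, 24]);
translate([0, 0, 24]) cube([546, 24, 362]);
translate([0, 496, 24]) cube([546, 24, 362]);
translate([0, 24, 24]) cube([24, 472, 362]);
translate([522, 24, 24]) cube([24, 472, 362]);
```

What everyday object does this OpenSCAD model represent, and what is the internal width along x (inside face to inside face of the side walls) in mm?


An open box. The internal width is 498 mm.

A 546×520 base slab with four walls standing on it — an open box. The base is 546 mm wide and the walls are 24 mm thick, so the internal width is 546 − 2 × 24 = 498 mm.


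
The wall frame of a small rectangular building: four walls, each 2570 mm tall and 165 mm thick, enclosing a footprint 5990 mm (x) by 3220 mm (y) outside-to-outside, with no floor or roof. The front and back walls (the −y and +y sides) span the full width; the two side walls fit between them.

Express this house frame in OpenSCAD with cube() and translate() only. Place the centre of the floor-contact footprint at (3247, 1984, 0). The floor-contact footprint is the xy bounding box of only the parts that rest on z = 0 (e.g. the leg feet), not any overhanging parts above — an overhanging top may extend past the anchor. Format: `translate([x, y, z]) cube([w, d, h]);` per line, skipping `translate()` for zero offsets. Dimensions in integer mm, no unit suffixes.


translate([252, 374, 0]) cube([5990, 165, 2570]);
translate([252, 3429, 0]) cube([5990, 165, 2570]);
translate([252, 539, 0]) cube([165, 2890, 2570]);
translate([6077, 539, 0]) cube([165, 2890, 2570]);


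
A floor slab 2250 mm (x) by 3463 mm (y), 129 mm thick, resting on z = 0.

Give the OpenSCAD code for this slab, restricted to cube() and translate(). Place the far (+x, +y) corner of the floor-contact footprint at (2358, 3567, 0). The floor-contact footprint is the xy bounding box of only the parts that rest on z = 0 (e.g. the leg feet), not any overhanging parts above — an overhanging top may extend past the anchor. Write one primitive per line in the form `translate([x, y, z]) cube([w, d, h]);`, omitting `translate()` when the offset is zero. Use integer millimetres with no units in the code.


translate([108, 104, 0]) cube([2250, 3463, 129]);


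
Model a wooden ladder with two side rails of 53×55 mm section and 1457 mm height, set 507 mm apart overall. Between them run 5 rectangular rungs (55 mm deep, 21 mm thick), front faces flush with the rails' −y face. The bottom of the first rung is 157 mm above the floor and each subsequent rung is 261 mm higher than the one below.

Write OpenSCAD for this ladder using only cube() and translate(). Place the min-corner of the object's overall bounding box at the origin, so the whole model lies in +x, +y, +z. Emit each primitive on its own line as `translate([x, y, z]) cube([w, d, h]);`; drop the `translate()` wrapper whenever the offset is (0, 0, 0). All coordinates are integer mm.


cube([53, 55, 1457]);
translate([454, 0, 0]) cube([53, 55, 1457]);
translate([53, 0, 157]) cube([401, 55, 21]);
translate([53, 0, 418]) cube([401, 55, 21]);
translate([53, 0, 679]) cube([401, 55, 21]);
translate([53, 0, 940]) cube([401, 55, 21]);
translate([53, 0, 1201]) cube([401, 55, 21]);


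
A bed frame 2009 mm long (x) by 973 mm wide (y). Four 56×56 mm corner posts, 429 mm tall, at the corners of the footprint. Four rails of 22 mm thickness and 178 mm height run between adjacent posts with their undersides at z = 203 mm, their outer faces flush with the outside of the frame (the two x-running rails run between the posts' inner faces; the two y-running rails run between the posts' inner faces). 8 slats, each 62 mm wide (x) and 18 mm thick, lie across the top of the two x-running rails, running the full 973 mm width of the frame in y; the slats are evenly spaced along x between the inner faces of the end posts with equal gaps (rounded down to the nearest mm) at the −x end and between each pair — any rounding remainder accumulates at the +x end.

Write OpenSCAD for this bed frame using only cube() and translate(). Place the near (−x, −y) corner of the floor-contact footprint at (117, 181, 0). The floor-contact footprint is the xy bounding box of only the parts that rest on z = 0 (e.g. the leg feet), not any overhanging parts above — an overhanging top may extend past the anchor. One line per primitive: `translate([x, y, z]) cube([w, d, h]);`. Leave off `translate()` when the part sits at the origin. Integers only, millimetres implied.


translate([117, 181, 0]) cube([56, 56, 429]);
translate([117, 1098, 0]) cube([56, 56, 429]);
translate([2070, 181, 0]) cube([56, 56, 429]);
translate([2070, 1098, 0]) cube([56, 56, 429]);
translate([173, 181, 203]) cube([1897, 22, 178]);
translate([173, 1132, 203]) cube([1897, 22, 178]);
translate([117, 237, 203]) cube([22, 861, 178]);
translate([2104, 237, 203]) cube([22, 861, 178]);
translate([328, 181, 381]) cube([62, 973, 18]);
translate([545, 181, 381]) cube([62, 973, 18]);
translate([762, 181, 381]) cube([62, 973, 18]);
translate([979, 181, 381]) cube([62, 973, 18]);
translate([1196, 181, 381]) cube([62, 973, 18]);
translate([1413, 181, 381]) cube([62, 973, 18]);
translate([1630, 181, 381]) cube([62, 973, 18]);
translate([1847, 181, 381]) cube([62, 973, 18]);


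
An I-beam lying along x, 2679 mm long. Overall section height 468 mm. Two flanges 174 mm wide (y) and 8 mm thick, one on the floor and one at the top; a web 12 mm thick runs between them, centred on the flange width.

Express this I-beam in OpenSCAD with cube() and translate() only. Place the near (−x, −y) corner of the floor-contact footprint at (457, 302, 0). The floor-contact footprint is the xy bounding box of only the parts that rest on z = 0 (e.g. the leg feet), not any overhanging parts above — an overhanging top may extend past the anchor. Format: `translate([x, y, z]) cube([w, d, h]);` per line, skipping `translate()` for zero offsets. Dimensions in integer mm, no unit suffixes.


translate([457, 302, 0]) cube([2679, 174, 8]);
translate([457, 383, 8]) cube([2679, 12, 452]);
translate([457, 302, 460]) cube([2679, 174, 8]);


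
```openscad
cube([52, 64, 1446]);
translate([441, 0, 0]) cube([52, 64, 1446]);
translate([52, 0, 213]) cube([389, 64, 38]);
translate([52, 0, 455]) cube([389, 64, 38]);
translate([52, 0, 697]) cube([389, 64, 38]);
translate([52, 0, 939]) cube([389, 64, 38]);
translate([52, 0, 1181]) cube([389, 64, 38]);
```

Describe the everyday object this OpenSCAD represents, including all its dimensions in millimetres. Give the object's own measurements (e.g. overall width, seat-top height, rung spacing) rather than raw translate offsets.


A straight ladder. Two 52×64 mm vertical rails, 1446 mm tall, stand 493 mm apart (outside-to-outside) with their front faces coplanar on the −y side. 5 rungs, each 64 mm deep and 38 mm tall, span between the inner faces of the rails, front faces flush with the rails. The lowest rung's underside is at z = 213 mm and rungs are spaced 242 mm apart (underside to underside).


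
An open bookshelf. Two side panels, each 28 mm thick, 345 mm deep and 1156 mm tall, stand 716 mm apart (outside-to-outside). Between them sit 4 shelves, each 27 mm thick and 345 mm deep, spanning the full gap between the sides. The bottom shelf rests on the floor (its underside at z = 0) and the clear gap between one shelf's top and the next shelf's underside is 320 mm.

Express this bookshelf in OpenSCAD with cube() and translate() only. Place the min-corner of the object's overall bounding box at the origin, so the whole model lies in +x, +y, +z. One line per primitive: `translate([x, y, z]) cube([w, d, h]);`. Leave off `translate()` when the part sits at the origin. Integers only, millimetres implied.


cube([28, 345, 1156]);
translate([688, 0, 0]) cube([28, 345, 1156]);
translate([28, 0, 0]) cube([660, 345, 27]);
translate([28, 0, 347]) cube([660, 345, 27]);
translate([28, 0, 694]) cube([660, 345, 27]);
translate([28, 0, 1041]) cube([660, 345, 27]);


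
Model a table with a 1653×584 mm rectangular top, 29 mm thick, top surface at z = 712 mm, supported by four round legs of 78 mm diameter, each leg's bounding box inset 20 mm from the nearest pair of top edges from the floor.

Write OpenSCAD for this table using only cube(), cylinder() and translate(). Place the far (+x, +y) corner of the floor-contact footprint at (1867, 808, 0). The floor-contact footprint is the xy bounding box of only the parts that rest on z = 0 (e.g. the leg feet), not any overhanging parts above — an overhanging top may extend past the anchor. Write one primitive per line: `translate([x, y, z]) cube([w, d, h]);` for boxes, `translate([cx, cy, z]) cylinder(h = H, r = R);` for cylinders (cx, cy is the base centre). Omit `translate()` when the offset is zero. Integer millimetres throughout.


translate([234, 244, 683]) cube([1653, 584, 29]);
translate([293, 303, 0]) cylinder(h = 683, r = 39);
translate([1828, 303, 0]) cylinder(h = 683, r = 39);
translate([293, 769, 0]) cylinder(h = 683, r = 39);
translate([1828, 769, 0]) cylinder(h = 683, r = 39);


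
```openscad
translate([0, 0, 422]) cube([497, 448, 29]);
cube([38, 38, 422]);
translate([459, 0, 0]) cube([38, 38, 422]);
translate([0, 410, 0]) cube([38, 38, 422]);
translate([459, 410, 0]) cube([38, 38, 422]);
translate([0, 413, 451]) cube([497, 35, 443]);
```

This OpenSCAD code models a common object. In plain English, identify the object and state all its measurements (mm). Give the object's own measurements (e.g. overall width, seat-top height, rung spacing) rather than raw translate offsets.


A chair. The seat is a 497×448×29 mm slab with its top at z = 451 mm, on four 38×38 mm corner legs (flush with the seat edges, standing on z = 0). A flat backrest 35 mm thick, 443 mm tall, spans the full seat width and rises from the seat top along its +y edge, rear face flush with the rear of the seat.


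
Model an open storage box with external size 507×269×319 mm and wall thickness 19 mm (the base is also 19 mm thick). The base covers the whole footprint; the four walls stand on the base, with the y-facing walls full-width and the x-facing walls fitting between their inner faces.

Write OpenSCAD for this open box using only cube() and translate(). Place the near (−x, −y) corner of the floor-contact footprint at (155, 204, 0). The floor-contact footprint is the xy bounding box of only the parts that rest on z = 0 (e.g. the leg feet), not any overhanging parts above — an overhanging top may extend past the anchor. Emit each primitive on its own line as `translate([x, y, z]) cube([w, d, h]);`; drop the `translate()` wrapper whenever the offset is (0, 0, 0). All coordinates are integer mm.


translate([155, 204, 0]) cube([507, 269, 19]);
translate([155, 204, 19]) cube([507, 19, 300]);
translate([155, 454, 19]) cube([507, 19, 300]);
translate([155, 223, 19]) cube([19, 231, 300]);
translate([643, 223, 19]) cube([19, 231, 300]);


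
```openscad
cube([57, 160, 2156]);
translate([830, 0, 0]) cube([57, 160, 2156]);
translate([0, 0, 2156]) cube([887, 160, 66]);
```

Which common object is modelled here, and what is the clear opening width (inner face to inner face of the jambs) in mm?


A door frame. The clear opening width is 773 mm.

Two 2156 mm tall posts with a header on top — a door frame. The left jamb is 57 mm wide at x = 0; the right jamb starts at x = 830. The clear opening is 830 − 57 = 773 mm.


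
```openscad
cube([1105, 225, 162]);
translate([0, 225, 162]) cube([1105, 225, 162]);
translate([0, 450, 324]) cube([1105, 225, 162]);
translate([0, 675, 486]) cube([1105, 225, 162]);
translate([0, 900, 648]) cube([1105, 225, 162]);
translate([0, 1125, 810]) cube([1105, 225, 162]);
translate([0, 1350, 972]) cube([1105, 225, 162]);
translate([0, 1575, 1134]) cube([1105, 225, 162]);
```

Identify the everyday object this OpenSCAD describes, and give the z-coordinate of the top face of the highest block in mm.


A staircase. The total rise is 1296 mm.

8 identical blocks, each offset up and back from the previous — a staircase. Each step is 162 mm tall and there are 8 of them, so the total rise is 8 × 162 = 1296 mm.


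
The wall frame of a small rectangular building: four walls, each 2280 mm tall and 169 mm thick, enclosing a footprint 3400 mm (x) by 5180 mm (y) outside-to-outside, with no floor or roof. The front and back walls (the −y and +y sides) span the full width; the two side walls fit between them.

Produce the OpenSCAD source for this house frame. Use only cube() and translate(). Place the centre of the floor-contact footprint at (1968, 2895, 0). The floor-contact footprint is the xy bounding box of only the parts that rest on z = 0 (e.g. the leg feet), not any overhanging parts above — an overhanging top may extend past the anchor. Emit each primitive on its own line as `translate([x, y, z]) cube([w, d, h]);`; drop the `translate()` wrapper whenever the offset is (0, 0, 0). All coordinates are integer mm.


translate([268, 305, 0]) cube([3400, 169, 2280]);
translate([268, 5316, 0]) cube([3400, 169, 2280]);
translate([268, 474, 0]) cube([169, 4842, 2280]);
translate([3499, 474, 0]) cube([169, 4842, 2280]);


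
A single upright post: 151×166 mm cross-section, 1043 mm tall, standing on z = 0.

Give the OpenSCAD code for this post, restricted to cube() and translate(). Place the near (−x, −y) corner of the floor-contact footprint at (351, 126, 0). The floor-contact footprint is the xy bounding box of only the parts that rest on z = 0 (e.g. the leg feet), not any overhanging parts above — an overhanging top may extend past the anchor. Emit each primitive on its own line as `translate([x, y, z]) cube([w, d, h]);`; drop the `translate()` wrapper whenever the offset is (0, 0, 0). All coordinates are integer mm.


translate([351, 126, 0]) cube([151, 166, 1043]);


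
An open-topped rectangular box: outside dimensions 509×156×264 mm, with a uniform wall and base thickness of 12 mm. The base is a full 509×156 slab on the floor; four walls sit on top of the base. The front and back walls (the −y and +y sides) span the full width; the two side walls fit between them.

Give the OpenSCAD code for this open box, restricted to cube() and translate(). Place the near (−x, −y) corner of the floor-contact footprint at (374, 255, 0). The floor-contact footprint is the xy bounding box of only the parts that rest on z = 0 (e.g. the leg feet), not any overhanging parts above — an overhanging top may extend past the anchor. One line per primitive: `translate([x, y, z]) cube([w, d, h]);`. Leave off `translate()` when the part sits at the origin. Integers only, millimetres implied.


translate([374, 255, 0]) cube([509, 156, 12]);
translate([374, 255, 12]) cube([509, 12, 252]);
translate([374, 399, 12]) cube([509, 12, 252]);
translate([374, 267, 12]) cube([12, 132, 252]);
translate([871, 267, 12]) cube([12, 132, 252]);


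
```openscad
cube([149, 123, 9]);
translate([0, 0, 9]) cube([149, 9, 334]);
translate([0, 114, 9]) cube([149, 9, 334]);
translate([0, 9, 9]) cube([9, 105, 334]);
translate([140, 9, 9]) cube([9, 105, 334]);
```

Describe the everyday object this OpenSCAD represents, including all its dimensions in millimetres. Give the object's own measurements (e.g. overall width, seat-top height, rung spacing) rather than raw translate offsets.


An open-topped rectangular box: outside dimensions 149×123×343 mm, with a uniform wall and base thickness of 9 mm. The base is a full 149×123 slab on the floor; four walls sit on top of the base. The front and back walls (the −y and +y sides) span the full width; the two side walls fit between them.


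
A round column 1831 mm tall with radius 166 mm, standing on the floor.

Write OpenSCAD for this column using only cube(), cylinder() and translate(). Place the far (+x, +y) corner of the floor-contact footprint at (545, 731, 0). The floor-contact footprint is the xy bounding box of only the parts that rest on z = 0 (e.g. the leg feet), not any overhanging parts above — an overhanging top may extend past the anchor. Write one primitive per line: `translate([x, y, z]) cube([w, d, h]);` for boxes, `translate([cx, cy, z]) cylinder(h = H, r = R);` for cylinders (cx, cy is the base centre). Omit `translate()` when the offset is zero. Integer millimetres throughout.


translate([379, 565, 0]) cylinder(h = 1831, r = 166);


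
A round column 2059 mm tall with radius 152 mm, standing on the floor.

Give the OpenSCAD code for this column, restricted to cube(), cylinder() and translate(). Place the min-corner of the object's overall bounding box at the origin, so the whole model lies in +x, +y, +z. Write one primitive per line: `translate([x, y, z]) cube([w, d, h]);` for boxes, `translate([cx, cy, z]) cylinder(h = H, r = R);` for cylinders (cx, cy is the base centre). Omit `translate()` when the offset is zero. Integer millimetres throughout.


translate([152, 152, 0]) cylinder(h = 2059, r = 152);


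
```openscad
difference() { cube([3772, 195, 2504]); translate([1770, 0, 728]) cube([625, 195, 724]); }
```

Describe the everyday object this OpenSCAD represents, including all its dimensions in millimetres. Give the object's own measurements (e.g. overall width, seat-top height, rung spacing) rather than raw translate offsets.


A wall 3772 mm long (x), 195 mm thick (y), 2504 mm tall, with a rectangular window opening cut through it. The opening is 625 mm wide and 724 mm tall; its sill is at z = 728 mm and its near (−x) edge is 1770 mm from the wall's −x end. The opening passes through the full wall thickness.


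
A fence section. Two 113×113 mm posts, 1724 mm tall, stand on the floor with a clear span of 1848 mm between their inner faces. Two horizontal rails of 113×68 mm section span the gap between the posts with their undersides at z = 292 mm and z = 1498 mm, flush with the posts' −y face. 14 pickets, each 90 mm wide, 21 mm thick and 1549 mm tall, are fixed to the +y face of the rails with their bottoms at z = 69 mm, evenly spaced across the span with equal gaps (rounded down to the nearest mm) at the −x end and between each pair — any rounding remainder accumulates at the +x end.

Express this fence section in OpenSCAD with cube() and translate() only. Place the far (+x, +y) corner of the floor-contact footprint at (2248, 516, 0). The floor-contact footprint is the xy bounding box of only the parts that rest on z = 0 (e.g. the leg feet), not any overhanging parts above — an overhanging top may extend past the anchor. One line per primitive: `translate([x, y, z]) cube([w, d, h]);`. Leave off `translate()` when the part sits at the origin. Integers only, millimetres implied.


translate([174, 403, 0]) cube([113, 113, 1724]);
translate([2135, 403, 0]) cube([113, 113, 1724]);
translate([287, 403, 292]) cube([1848, 113, 68]);
translate([287, 403, 1498]) cube([1848, 113, 68]);
translate([326, 516, 69]) cube([90, 21, 1549]);
translate([455, 516, 69]) cube([90, 21, 1549]);
translate([584, 516, 69]) cube([90, 21, 1549]);
translate([713, 516, 69]) cube([90, 21, 1549]);
translate([842, 516, 69]) cube([90, 21, 1549]);
translate([971, 516, 69]) cube([90, 21, 1549]);
translate([1100, 516, 69]) cube([90, 21, 1549]);
translate([1229, 516, 69]) cube([90, 21, 1549]);
translate([1358, 516, 69]) cube([90, 21, 1549]);
translate([1487, 516, 69]) cube([90, 21, 1549]);
translate([1616, 516, 69]) cube([90, 21, 1549]);
translate([1745, 516, 69]) cube([90, 21, 1549]);
translate([1874, 516, 69]) cube([90, 21, 1549]);
translate([2003, 516, 69]) cube([90, 21, 1549]);


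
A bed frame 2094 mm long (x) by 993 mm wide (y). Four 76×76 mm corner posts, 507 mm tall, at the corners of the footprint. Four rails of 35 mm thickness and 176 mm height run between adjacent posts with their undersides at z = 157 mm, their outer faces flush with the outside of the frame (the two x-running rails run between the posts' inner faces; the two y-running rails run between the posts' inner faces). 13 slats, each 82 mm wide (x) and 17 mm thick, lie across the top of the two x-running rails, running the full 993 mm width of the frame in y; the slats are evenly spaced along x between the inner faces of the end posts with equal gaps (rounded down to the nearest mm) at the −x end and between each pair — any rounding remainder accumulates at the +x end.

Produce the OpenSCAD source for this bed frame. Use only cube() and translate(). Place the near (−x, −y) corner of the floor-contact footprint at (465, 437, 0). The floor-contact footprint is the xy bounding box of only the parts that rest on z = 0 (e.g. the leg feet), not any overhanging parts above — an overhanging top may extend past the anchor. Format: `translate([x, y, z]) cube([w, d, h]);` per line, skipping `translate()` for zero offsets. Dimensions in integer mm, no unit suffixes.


translate([465, 437, 0]) cube([76, 76, 507]);
translate([465, 1354, 0]) cube([76, 76, 507]);
translate([2483, 437, 0]) cube([76, 76, 507]);
translate([2483, 1354, 0]) cube([76, 76, 507]);
translate([541, 437, 157]) cube([1942, 35, 176]);
translate([541, 1395, 157]) cube([1942, 35, 176]);
translate([465, 513, 157]) cube([35, 841, 176]);
translate([2524, 513, 157]) cube([35, 841, 176]);
translate([603, 437, 333]) cube([82, 993, 17]);
translate([747, 437, 333]) cube([82, 993, 17]);
translate([891, 437, 333]) cube([82, 993, 17]);
translate([1035, 437, 333]) cube([82, 993, 17]);
translate([1179, 437, 333]) cube([82, 993, 17]);
translate([1323, 437, 333]) cube([82, 993, 17]);
translate([1467, 437, 333]) cube([82, 993, 17]);
translate([1611, 437, 333]) cube([82, 993, 17]);
translate([1755, 437, 333]) cube([82, 993, 17]);
translate([1899, 437, 333]) cube([82, 993, 17]);
translate([2043, 437, 333]) cube([82, 993, 17]);
translate([2187, 437, 333]) cube([82, 993, 17]);
translate([2331, 437, 333]) cube([82, 993, 17]);


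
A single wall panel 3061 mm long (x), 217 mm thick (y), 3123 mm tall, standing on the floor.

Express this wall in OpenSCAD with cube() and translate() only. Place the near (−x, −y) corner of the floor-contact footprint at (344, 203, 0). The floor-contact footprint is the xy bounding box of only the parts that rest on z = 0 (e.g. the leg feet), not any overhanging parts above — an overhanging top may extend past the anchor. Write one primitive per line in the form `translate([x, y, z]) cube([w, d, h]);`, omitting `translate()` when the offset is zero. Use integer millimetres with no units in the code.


translate([344, 203, 0]) cube([3061, 217, 3123]);


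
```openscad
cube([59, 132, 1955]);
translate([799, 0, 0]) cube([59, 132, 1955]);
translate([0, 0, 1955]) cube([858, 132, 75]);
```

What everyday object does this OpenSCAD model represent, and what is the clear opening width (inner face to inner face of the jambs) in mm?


A door frame. The clear opening width is 740 mm.

Two 1955 mm tall posts with a header on top — a door frame. The left jamb is 59 mm wide at x = 0; the right jamb starts at x = 799. The clear opening is 799 − 59 = 740 mm.


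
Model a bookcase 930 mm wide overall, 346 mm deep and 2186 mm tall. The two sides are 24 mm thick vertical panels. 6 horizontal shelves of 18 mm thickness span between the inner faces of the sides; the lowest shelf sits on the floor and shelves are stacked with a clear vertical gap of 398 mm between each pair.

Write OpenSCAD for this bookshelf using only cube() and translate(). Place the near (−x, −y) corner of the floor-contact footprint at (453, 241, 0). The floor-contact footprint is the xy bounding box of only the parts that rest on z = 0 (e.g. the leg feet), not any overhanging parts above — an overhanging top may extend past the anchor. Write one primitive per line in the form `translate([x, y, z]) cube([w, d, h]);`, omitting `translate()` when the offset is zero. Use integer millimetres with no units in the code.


translate([453, 241, 0]) cube([24, 346, 2186]);
translate([1359, 241, 0]) cube([24, 346, 2186]);
translate([477, 241, 0]) cube([882, 346, 18]);
translate([477, 241, 416]) cube([882, 346, 18]);
translate([477, 241, 832]) cube([882, 346, 18]);
translate([477, 241, 1248]) cube([882, 346, 18]);
translate([477, 241, 1664]) cube([882, 346, 18]);
translate([477, 241, 2080]) cube([882, 346, 18]);


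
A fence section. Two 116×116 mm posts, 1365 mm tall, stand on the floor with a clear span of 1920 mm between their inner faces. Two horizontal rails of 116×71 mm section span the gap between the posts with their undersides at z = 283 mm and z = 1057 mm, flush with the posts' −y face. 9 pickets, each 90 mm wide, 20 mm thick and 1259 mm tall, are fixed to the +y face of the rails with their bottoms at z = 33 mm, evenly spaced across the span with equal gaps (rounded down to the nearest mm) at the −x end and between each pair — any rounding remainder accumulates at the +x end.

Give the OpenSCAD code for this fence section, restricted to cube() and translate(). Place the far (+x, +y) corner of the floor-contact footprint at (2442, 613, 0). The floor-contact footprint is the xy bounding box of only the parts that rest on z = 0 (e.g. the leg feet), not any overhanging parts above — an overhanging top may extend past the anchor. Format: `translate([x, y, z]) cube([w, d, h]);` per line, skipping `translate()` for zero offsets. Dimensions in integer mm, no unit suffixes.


translate([290, 497, 0]) cube([116, 116, 1365]);
translate([2326, 497, 0]) cube([116, 116, 1365]);
translate([406, 497, 283]) cube([1920, 116, 71]);
translate([406, 497, 1057]) cube([1920, 116, 71]);
translate([517, 613, 33]) cube([90, 20, 1259]);
translate([718, 613, 33]) cube([90, 20, 1259]);
translate([919, 613, 33]) cube([90, 20, 1259]);
translate([1120, 613, 33]) cube([90, 20, 1259]);
translate([1321, 613, 33]) cube([90, 20, 1259]);
translate([1522, 613, 33]) cube([90, 20, 1259]);
translate([1723, 613, 33]) cube([90, 20, 1259]);
translate([1924, 613, 33]) cube([90, 20, 1259]);
translate([2125, 613, 33]) cube([90, 20, 1259]);


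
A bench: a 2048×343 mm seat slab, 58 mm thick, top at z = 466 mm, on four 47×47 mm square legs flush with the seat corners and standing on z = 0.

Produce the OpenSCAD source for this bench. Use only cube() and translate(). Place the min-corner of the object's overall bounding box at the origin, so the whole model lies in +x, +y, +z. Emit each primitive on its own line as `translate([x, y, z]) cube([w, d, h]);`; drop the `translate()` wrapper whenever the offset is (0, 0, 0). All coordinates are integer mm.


translate([0, 0, 408]) cube([2048, 343, 58]);
cube([47, 47, 408]);
translate([0, 296, 0]) cube([47, 47, 408]);
translate([2001, 0, 0]) cube([47, 47, 408]);
translate([2001, 296, 0]) cube([47, 47, 408]);


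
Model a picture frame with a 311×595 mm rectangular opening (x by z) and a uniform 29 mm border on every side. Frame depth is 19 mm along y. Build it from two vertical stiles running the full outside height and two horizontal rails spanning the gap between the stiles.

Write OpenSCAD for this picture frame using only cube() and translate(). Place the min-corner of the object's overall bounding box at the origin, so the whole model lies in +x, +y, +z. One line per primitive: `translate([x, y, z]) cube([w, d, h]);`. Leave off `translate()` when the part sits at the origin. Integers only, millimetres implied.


cube([29, 19, 653]);
translate([340, 0, 0]) cube([29, 19, 653]);
translate([29, 0, 0]) cube([311, 19, 29]);
translate([29, 0, 624]) cube([311, 19, 29]);


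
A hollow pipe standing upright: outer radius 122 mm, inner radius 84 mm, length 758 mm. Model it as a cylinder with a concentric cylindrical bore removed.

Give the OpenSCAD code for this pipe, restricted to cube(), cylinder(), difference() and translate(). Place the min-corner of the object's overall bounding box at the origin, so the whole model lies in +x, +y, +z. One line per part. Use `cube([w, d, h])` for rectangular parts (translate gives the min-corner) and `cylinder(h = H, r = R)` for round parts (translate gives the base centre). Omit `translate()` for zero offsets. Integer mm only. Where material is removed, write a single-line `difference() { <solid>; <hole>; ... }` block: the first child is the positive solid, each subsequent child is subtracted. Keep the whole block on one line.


difference() { translate([122, 122, 0]) cylinder(h = 758, r = 122); translate([122, 122, 0]) cylinder(h = 758, r = 84); }


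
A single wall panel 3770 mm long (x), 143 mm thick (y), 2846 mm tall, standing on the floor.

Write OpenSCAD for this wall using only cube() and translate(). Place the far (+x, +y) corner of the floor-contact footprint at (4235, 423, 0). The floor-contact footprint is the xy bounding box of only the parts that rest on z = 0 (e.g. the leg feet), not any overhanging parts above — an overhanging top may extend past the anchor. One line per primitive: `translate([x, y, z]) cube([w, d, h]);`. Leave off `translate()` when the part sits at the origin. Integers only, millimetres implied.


translate([465, 280, 0]) cube([3770, 143, 2846]);


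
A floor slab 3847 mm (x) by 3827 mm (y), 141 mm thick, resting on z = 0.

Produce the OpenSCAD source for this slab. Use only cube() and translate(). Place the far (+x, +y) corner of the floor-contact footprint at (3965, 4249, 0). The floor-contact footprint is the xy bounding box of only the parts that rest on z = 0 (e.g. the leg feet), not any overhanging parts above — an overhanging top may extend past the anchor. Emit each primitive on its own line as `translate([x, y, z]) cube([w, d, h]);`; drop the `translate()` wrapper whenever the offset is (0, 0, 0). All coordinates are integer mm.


translate([118, 422, 0]) cube([3847, 3827, 141]);


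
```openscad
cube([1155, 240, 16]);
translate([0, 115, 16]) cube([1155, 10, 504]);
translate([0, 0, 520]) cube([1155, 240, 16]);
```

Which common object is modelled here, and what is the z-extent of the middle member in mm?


An I-beam. The web height is 504 mm.

Two wide flanges with a thin centred web — an I-beam. Overall 536 mm minus two 16 mm flanges gives a web of 536 − 2·16 = 504 mm.


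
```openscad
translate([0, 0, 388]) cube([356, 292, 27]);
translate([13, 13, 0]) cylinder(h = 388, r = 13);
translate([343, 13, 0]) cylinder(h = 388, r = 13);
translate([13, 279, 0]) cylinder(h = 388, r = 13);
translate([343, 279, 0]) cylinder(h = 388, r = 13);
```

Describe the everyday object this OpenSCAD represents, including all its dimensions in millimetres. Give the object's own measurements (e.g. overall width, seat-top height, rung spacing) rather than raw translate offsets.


A simple wooden stool: a rectangular seat 356 mm (x) by 292 mm (y), 27 mm thick, top face at z = 415 mm, on four round legs, each 26 mm in diameter. The legs rest on z = 0, each leg's axis is inset half a diameter from the nearest pair of seat edges (so the leg's bounding box is flush with the corner).


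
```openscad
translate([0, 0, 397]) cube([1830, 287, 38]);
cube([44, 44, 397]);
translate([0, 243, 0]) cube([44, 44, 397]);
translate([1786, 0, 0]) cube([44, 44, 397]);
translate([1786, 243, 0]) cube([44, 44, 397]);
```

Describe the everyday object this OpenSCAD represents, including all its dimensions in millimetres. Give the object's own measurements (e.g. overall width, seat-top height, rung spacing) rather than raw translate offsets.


A bench: a 1830×287 mm seat slab, 38 mm thick, top at z = 435 mm, on four 44×44 mm square legs flush with the seat corners and standing on z = 0.


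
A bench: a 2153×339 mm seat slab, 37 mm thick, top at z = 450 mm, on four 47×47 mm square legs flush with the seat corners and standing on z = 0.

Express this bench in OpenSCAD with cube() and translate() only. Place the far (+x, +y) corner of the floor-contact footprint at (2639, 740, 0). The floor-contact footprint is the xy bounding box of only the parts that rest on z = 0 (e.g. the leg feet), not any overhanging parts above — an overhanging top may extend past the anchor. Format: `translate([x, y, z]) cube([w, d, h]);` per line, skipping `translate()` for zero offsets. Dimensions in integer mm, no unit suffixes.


translate([486, 401, 413]) cube([2153, 339, 37]);
translate([486, 401, 0]) cube([47, 47, 413]);
translate([486, 693, 0]) cube([47, 47, 413]);
translate([2592, 401, 0]) cube([47, 47, 413]);
translate([2592, 693, 0]) cube([47, 47, 413]);


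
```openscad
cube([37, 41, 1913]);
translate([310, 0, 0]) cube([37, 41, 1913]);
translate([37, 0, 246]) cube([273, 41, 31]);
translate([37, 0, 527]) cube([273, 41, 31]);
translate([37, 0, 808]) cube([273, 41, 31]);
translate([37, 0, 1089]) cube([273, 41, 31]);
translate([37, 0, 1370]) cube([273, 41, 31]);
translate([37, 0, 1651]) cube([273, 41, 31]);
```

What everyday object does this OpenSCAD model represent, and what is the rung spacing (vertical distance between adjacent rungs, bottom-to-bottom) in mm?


A ladder. The rung spacing is 281 mm.

Two tall 37×41 posts with 6 short bars between them — a ladder. Adjacent rungs sit at z = 246 and z = 527, so the spacing is 527 − 246 = 281 mm.


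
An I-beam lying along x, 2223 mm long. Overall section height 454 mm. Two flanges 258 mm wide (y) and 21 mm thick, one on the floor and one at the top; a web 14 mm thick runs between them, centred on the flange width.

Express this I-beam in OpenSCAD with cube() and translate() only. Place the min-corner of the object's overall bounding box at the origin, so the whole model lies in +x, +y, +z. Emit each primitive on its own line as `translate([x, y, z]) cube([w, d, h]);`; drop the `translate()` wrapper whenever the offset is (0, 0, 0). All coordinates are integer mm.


cube([2223, 258, 21]);
translate([0, 122, 21]) cube([2223, 14, 412]);
translate([0, 0, 433]) cube([2223, 258, 21]);


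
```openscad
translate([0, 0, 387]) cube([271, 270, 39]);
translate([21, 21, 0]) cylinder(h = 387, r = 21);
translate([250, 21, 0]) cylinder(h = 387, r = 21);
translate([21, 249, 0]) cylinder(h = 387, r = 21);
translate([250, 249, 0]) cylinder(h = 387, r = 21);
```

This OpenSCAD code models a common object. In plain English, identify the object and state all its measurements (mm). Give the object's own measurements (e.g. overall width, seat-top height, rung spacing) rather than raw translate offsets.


A four-legged stool. The seat is a 271×270×39 mm slab whose top surface is at z = 426 mm; four round legs, each 42 mm in diameter, run from the floor (z = 0) to the underside of the seat, each leg's axis is inset half a diameter from the nearest pair of seat edges (so the leg's bounding box is flush with the corner).
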